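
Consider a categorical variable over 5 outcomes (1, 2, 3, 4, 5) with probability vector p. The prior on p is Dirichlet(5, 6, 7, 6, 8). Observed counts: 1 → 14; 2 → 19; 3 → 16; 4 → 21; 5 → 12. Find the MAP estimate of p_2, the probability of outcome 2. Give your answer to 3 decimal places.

The posterior is Dirichlet(αᵢ + nᵢ) = Dirichlet(19, 25, 23, 27, 20).
For a Dirichlet(a₁,…,a_K) with all aᵢ > 1, the mode has j-th component (aⱼ − 1)/(Σaᵢ − K).
Here Σaᵢ = 114 and K = 5, so p_2 = (25 − 1)/(114 − 5) = 24/109 ≈ 0.220.

MAP estimate: 0.220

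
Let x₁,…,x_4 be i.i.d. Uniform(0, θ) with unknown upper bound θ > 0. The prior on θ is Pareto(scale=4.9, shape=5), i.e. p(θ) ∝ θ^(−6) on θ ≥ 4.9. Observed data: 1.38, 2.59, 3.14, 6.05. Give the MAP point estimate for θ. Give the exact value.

θ̂_MAP = 6.05

The Uniform(0, θ) likelihood is θ^(−n) for θ ≥ max(xᵢ), zero otherwise. Here max(xᵢ) = 6.05.
Posterior ∝ θ^(−6) · θ^(−4) = θ^(−10) on θ ≥ max(4.9, 6.05) = 6.05.
This density is strictly decreasing in θ, so the posterior mode lies at the lower boundary of the support.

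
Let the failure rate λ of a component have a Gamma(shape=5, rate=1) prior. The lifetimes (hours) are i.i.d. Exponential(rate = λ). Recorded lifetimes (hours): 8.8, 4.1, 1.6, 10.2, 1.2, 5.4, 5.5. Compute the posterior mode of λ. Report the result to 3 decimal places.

The Exponential(rate=λ) likelihood is ∝ λ^n e^(−λΣtᵢ). Here n = 7 and Σtᵢ = 8.8 + 4.1 + 1.6 + 10.2 + 1.2 + 5.4 + 5.5 = 36.8.
Posterior ∝ λ^4e^(−1λ) · λ^7e^(−36.8λ) = λ^11e^(−37.8λ), i.e. Gamma(12, 37.8).
Mode = (a−1)/b = 11/37.8 ≈ 0.291.

λ̂_MAP = 0.291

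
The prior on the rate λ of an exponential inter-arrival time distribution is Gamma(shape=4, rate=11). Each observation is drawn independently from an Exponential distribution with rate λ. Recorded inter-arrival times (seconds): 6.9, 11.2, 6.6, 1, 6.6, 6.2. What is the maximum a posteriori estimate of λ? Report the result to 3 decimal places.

λ̂_MAP = 0.182

The Exponential(rate=λ) likelihood is ∝ λ^n e^(−λΣtᵢ). Here n = 6 and Σtᵢ = 6.9 + 11.2 + 6.6 + 1 + 6.6 + 6.2 = 38.5.
Posterior ∝ λ^3e^(−11λ) · λ^6e^(−38.5λ) = λ^9e^(−49.5λ), i.e. Gamma(10, 49.5).
Mode = (a−1)/b = 9/49.5 ≈ 0.182.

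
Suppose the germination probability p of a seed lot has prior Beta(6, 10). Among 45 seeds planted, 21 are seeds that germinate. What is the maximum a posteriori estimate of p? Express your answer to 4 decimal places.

p̂_MAP = 0.4407

Prior: Beta(6, 10).
Data: 21 successes in 45 trials. The binomial likelihood contributes p^21(1−p)^24, so the posterior is Beta(6+21, 10+24) = Beta(27, 34).
For Beta(a, b) with a, b > 1 the mode is (a−1)/(a+b−2) = 26/59 ≈ 0.4407.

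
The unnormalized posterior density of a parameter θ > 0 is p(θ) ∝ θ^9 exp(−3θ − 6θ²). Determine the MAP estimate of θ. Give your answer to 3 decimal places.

θ̂_MAP = 0.750

ℓ'(θ) = 9/θ − 3 − 12θ. Setting this to zero and multiplying by θ: 12θ² + 3θ − 9 = 0.
θ = (−3 + √(3² + 4·12·9)) / (2·12) = (−3 + √441) / 24 = (−3 + 21)/24 = 3/4.
ℓ''(θ) = −9/θ² − 12 < 0, confirming a maximum.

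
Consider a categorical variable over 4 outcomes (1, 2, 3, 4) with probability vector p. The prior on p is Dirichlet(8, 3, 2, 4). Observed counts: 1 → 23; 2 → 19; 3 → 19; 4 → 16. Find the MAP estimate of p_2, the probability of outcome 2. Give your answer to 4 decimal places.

MAP estimate: 0.2333

The posterior is Dirichlet(αᵢ + nᵢ) = Dirichlet(31, 22, 21, 20).
For a Dirichlet(a₁,…,a_K) with all aᵢ > 1, the mode has j-th component (aⱼ − 1)/(Σaᵢ − K).
Here Σaᵢ = 94 and K = 4, so p_2 = (22 − 1)/(94 − 4) = 21/90 ≈ 0.2333.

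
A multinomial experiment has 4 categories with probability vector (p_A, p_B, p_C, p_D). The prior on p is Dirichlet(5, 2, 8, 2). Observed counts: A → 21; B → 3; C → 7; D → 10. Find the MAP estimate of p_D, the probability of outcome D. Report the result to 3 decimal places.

The posterior is Dirichlet(αᵢ + nᵢ) = Dirichlet(26, 5, 15, 12).
For a Dirichlet(a₁,…,a_K) with all aᵢ > 1, the mode has j-th component (aⱼ − 1)/(Σaᵢ − K).
Here Σaᵢ = 58 and K = 4, so p_D = (12 − 1)/(58 − 4) = 11/54 ≈ 0.204.

MAP estimate of p_D = 0.204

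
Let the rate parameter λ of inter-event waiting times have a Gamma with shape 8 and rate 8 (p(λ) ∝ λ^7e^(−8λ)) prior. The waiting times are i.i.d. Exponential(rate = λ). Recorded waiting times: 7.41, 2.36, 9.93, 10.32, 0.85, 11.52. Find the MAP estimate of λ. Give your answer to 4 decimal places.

λ̂_MAP = 0.2580

The Exponential(rate=λ) likelihood is ∝ λ^n e^(−λΣtᵢ). Here n = 6 and Σtᵢ = 7.41 + 2.36 + 9.93 + 10.32 + 0.85 + 11.52 = 42.39.
Posterior ∝ λ^7e^(−8λ) · λ^6e^(−42.39λ) = λ^13e^(−50.39λ), i.e. Gamma(14, 50.39).
Mode = (a−1)/b = 13/50.39 ≈ 0.2580.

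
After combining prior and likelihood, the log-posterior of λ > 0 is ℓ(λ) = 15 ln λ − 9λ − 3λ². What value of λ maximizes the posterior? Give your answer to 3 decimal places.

ℓ'(λ) = 15/λ − 9 − 6λ. Setting this to zero and multiplying by λ: 6λ² + 9λ − 15 = 0.
λ = (−9 + √(9² + 4·6·15)) / (2·6) = (−9 + √441) / 12 = (−9 + 21)/12 = 1.
ℓ''(λ) = −15/λ² − 6 < 0, confirming a maximum.

λ̂_MAP = 1.000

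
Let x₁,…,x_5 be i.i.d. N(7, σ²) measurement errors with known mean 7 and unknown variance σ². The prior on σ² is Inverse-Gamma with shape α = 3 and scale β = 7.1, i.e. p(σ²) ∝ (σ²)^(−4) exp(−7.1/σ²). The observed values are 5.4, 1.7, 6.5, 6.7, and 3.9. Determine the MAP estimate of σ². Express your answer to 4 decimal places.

Sum of squared deviations about the known mean: SS = (5.4−7)² + (1.7−7)² + (6.5−7)² + (6.7−7)² + (3.9−7)² = 40.6.
The Normal likelihood contributes (σ²)^(−n/2) exp(−SS/(2σ²)), so the posterior is Inverse-Gamma(α + n/2, β + SS/2) = Inverse-Gamma(5.5, 27.4).
The mode of Inverse-Gamma(a, b) is b/(a+1) = 27.4/6.5 ≈ 4.2154.

σ̂²_MAP = 4.2154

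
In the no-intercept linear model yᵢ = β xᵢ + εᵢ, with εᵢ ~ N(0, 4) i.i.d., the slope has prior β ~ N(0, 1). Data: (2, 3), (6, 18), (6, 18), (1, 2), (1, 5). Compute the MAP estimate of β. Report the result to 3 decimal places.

log p(β | y) = −Σ(yᵢ − βxᵢ)²/(2·4) − β²/(2·1) + const.
Setting the derivative to zero: Σxᵢ(yᵢ − βxᵢ)/4 − β/1 = 0, so β = Σxᵢyᵢ / (Σxᵢ² + σ²/τ²).
Σxᵢyᵢ = 2·3 + 6·18 + 6·18 + 1·2 + 1·5 = 229; Σxᵢ² = 78; σ²/τ² = 4.
β̂_MAP = 229 / (78 + 4) = 229/82 ≈ 2.793.

β̂_MAP = 2.793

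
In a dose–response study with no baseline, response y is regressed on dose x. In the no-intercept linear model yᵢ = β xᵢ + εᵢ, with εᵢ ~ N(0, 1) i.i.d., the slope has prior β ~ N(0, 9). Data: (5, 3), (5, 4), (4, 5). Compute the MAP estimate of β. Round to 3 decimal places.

β̂_MAP = 0.832

log p(β | y) = −Σ(yᵢ − βxᵢ)²/(2·1) − β²/(2·9) + const.
Setting the derivative to zero: Σxᵢ(yᵢ − βxᵢ)/1 − β/9 = 0, so β = Σxᵢyᵢ / (Σxᵢ² + σ²/τ²).
Σxᵢyᵢ = 5·3 + 5·4 + 4·5 = 55; Σxᵢ² = 66; σ²/τ² = 1/9.
β̂_MAP = 55 / (66 + 1/9) = 55/(595/9) = 99/119 ≈ 0.832.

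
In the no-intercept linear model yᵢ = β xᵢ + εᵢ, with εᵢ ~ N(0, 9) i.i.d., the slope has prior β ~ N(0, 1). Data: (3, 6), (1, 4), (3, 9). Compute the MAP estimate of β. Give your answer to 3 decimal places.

β̂_MAP = 1.750

log p(β | y) = −Σ(yᵢ − βxᵢ)²/(2·9) − β²/(2·1) + const.
Setting the derivative to zero: Σxᵢ(yᵢ − βxᵢ)/9 − β/1 = 0, so β = Σxᵢyᵢ / (Σxᵢ² + σ²/τ²).
Σxᵢyᵢ = 3·6 + 1·4 + 3·9 = 49; Σxᵢ² = 19; σ²/τ² = 9.
β̂_MAP = 49 / (19 + 9) = 49/28 ≈ 1.750.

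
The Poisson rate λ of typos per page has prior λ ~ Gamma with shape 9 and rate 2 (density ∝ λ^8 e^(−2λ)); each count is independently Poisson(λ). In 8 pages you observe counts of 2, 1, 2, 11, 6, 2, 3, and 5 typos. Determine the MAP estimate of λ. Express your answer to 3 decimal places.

Σxᵢ = 2+1+2+11+6+2+3+5 = 32, with n = 8.
Posterior ∝ λ^8e^(−2λ) · λ^32e^(−8λ) = λ^40e^(−10λ), i.e. Gamma(shape=41, rate=10).
The mode of a Gamma(a, b) with a ≥ 1 (shape–rate) is (a−1)/b = 40/10 ≈ 4.000.

λ̂_MAP = 4.000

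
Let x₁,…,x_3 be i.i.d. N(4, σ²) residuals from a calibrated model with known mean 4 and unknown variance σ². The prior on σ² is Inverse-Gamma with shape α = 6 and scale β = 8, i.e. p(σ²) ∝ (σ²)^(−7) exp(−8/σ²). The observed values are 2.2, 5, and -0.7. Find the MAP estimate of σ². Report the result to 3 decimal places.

σ̂²_MAP = 2.490

Sum of squared deviations about the known mean: SS = (2.2−4)² + (5−4)² + (-0.7−4)² = 26.33.
The Normal likelihood contributes (σ²)^(−n/2) exp(−SS/(2σ²)), so the posterior is Inverse-Gamma(α + n/2, β + SS/2) = Inverse-Gamma(7.5, 21.165).
The mode of Inverse-Gamma(a, b) is b/(a+1) = 21.165/8.5 ≈ 2.490.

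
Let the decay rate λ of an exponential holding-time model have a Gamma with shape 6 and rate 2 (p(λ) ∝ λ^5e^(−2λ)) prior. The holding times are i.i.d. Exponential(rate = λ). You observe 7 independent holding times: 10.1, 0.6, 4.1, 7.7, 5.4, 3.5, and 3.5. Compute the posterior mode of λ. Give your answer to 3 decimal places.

The Exponential(rate=λ) likelihood is ∝ λ^n e^(−λΣtᵢ). Here n = 7 and Σtᵢ = 10.1 + 0.6 + 4.1 + 7.7 + 5.4 + 3.5 + 3.5 = 34.9.
Posterior ∝ λ^5e^(−2λ) · λ^7e^(−34.9λ) = λ^12e^(−36.9λ), i.e. Gamma(13, 36.9).
Mode = (a−1)/b = 12/36.9 ≈ 0.325.

λ̂_MAP = 0.325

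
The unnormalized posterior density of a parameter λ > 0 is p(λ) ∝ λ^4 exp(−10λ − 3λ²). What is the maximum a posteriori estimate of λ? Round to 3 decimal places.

ℓ'(λ) = 4/λ − 10 − 6λ. Setting this to zero and multiplying by λ: 6λ² + 10λ − 4 = 0.
λ = (−10 + √(10² + 4·6·4)) / (2·6) = (−10 + √196) / 12 = (−10 + 14)/12 = 1/3.
ℓ''(λ) = −4/λ² − 6 < 0, confirming a maximum.

λ̂_MAP = 0.333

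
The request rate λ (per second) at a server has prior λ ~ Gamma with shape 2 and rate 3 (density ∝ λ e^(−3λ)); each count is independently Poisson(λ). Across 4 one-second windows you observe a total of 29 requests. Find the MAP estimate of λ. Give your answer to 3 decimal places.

Σxᵢ = 29, n = 4.
Posterior ∝ λe^(−3λ) · λ^29e^(−4λ) = λ^30e^(−7λ), i.e. Gamma(shape=31, rate=7).
The mode of a Gamma(a, b) with a ≥ 1 (shape–rate) is (a−1)/b = 30/7 ≈ 4.286.

λ̂_MAP = 4.286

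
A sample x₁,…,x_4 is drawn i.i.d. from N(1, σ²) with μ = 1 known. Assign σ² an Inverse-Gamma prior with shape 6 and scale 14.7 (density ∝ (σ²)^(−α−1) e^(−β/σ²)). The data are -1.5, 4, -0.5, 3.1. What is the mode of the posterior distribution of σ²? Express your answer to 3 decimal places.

σ̂²_MAP = 2.851

Sum of squared deviations about the known mean: SS = (-1.5−1)² + (4−1)² + (-0.5−1)² + (3.1−1)² = 21.91.
The Normal likelihood contributes (σ²)^(−n/2) exp(−SS/(2σ²)), so the posterior is Inverse-Gamma(α + n/2, β + SS/2) = Inverse-Gamma(8, 25.655).
The mode of Inverse-Gamma(a, b) is b/(a+1) = 25.655/9 ≈ 2.851.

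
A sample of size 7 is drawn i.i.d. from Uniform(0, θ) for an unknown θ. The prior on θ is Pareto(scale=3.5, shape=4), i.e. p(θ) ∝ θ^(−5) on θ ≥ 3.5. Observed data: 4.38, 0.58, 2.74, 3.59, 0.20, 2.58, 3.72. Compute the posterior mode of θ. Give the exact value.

The Uniform(0, θ) likelihood is θ^(−n) for θ ≥ max(xᵢ), zero otherwise. Here max(xᵢ) = 4.38.
Posterior ∝ θ^(−5) · θ^(−7) = θ^(−12) on θ ≥ max(3.5, 4.38) = 4.38.
This density is strictly decreasing in θ, so the posterior mode lies at the lower boundary of the support.

θ̂_MAP = 4.38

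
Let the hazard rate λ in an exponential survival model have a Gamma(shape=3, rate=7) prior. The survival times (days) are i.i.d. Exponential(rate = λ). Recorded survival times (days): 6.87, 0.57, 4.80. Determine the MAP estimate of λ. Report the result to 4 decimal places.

λ̂_MAP = 0.2599

The Exponential(rate=λ) likelihood is ∝ λ^n e^(−λΣtᵢ). Here n = 3 and Σtᵢ = 6.87 + 0.57 + 4.80 = 12.24.
Posterior ∝ λ^2e^(−7λ) · λ^3e^(−12.24λ) = λ^5e^(−19.24λ), i.e. Gamma(6, 19.24).
Mode = (a−1)/b = 5/19.24 ≈ 0.2599.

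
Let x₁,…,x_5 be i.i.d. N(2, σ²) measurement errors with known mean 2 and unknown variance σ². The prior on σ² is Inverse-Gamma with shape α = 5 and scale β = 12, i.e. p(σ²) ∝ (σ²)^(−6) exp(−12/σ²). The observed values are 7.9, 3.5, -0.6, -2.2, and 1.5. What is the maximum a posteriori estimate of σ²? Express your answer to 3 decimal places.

σ̂²_MAP = 5.042

Sum of squared deviations about the known mean: SS = (7.9−2)² + (3.5−2)² + (-0.6−2)² + (-2.2−2)² + (1.5−2)² = 61.71.
The Normal likelihood contributes (σ²)^(−n/2) exp(−SS/(2σ²)), so the posterior is Inverse-Gamma(α + n/2, β + SS/2) = Inverse-Gamma(7.5, 42.855).
The mode of Inverse-Gamma(a, b) is b/(a+1) = 42.855/8.5 ≈ 5.042.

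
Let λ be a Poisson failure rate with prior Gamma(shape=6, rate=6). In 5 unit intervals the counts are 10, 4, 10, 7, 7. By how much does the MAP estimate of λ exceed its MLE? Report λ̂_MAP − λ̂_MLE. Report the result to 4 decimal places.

Σxᵢ = 38. Posterior is Gamma(44, 11); MAP = (44−1)/11 = 43/11 ≈ 3.90909.
MLE = x̄ = 38/5 ≈ 7.60000.
Difference = 43/11 − 38/5 = -203/55 ≈ -3.6909.

MAP − MLE = -3.6909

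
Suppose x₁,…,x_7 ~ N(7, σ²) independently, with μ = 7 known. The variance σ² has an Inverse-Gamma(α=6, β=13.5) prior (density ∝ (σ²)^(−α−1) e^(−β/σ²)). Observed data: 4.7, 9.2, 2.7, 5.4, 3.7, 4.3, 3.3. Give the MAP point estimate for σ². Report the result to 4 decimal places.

σ̂²_MAP = 4.2881

Sum of squared deviations about the known mean: SS = (4.7−7)² + (9.2−7)² + (2.7−7)² + (5.4−7)² + (3.7−7)² + (4.3−7)² + (3.3−7)² = 63.05.
The Normal likelihood contributes (σ²)^(−n/2) exp(−SS/(2σ²)), so the posterior is Inverse-Gamma(α + n/2, β + SS/2) = Inverse-Gamma(9.5, 45.025).
The mode of Inverse-Gamma(a, b) is b/(a+1) = 45.025/10.5 ≈ 4.2881.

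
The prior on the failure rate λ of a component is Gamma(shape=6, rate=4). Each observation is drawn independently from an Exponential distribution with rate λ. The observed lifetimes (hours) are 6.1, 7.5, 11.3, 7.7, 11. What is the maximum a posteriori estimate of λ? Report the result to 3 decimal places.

The Exponential(rate=λ) likelihood is ∝ λ^n e^(−λΣtᵢ). Here n = 5 and Σtᵢ = 6.1 + 7.5 + 11.3 + 7.7 + 11 = 43.6.
Posterior ∝ λ^5e^(−4λ) · λ^5e^(−43.6λ) = λ^10e^(−47.6λ), i.e. Gamma(11, 47.6).
Mode = (a−1)/b = 10/47.6 ≈ 0.210.

λ̂_MAP = 0.210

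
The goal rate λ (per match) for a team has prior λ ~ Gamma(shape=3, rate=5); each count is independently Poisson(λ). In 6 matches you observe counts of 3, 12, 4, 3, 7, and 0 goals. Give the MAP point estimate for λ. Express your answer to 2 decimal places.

λ̂_MAP = 2.82

Σxᵢ = 3+12+4+3+7+0 = 29, with n = 6.
Posterior ∝ λ^2e^(−5λ) · λ^29e^(−6λ) = λ^31e^(−11λ), i.e. Gamma(shape=32, rate=11).
The mode of a Gamma(a, b) with a ≥ 1 (shape–rate) is (a−1)/b = 31/11 ≈ 2.82.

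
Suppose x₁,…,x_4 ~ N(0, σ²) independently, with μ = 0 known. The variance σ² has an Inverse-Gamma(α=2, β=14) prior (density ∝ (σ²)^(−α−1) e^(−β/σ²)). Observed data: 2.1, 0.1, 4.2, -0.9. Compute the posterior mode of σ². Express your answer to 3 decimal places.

Sum of squared deviations about the known mean: SS = (2.1−0)² + (0.1−0)² + (4.2−0)² + (-0.9−0)² = 22.87.
The Normal likelihood contributes (σ²)^(−n/2) exp(−SS/(2σ²)), so the posterior is Inverse-Gamma(α + n/2, β + SS/2) = Inverse-Gamma(4, 25.435).
The mode of Inverse-Gamma(a, b) is b/(a+1) = 25.435/5 ≈ 5.087.

σ̂²_MAP = 5.087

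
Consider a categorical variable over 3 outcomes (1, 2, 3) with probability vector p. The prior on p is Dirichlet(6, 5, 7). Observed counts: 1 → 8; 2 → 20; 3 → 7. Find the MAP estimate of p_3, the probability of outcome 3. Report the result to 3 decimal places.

The posterior is Dirichlet(αᵢ + nᵢ) = Dirichlet(14, 25, 14).
For a Dirichlet(a₁,…,a_K) with all aᵢ > 1, the mode has j-th component (aⱼ − 1)/(Σaᵢ − K).
Here Σaᵢ = 53 and K = 3, so p_3 = (14 − 1)/(53 − 3) = 13/50 ≈ 0.260.

MAP estimate: 0.260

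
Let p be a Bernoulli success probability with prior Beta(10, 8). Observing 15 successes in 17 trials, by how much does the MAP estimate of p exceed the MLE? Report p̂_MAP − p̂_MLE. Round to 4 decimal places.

Posterior is Beta(25, 10); MAP = (25−1)/(35−2) = 24/33 ≈ 0.72727.
MLE ignores the prior: p̂_MLE = k/n = 15/17 ≈ 0.88235.
Difference = 24/33 − 15/17 = -29/187 ≈ -0.1551.

MAP − MLE = -0.1551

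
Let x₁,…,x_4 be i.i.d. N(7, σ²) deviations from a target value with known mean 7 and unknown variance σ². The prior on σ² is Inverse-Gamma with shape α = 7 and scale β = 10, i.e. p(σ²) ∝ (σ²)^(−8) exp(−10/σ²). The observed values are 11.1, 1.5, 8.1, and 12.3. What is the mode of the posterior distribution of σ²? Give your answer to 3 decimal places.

Sum of squared deviations about the known mean: SS = (11.1−7)² + (1.5−7)² + (8.1−7)² + (12.3−7)² = 76.36.
The Normal likelihood contributes (σ²)^(−n/2) exp(−SS/(2σ²)), so the posterior is Inverse-Gamma(α + n/2, β + SS/2) = Inverse-Gamma(9, 48.18).
The mode of Inverse-Gamma(a, b) is b/(a+1) = 48.18/10 ≈ 4.818.

σ̂²_MAP = 4.818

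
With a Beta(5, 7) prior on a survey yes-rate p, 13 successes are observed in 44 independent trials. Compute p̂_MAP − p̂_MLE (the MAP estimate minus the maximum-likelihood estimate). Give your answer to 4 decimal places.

Posterior is Beta(18, 38); MAP = (18−1)/(56−2) = 17/54 ≈ 0.31481.
MLE ignores the prior: p̂_MLE = k/n = 13/44 ≈ 0.29545.
Difference = 17/54 − 13/44 = 23/1188 ≈ 0.0194.

MAP − MLE = 0.0194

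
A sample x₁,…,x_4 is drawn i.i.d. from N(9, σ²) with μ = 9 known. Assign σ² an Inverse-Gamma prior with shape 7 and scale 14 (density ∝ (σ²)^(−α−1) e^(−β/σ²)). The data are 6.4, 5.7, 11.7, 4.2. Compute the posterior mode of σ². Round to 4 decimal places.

σ̂²_MAP = 3.7990

Sum of squared deviations about the known mean: SS = (6.4−9)² + (5.7−9)² + (11.7−9)² + (4.2−9)² = 47.98.
The Normal likelihood contributes (σ²)^(−n/2) exp(−SS/(2σ²)), so the posterior is Inverse-Gamma(α + n/2, β + SS/2) = Inverse-Gamma(9, 37.99).
The mode of Inverse-Gamma(a, b) is b/(a+1) = 37.99/10 ≈ 3.7990.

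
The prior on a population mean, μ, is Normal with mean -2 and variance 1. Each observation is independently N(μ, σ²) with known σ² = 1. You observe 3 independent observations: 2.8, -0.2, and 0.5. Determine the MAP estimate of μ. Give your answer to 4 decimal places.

n = 3; x̄ = (2.8 + (-0.2) + 0.5)/3 = 3.1/3 = 31/30 ≈ 1.0333.
For a Normal prior and Normal likelihood with known variance, the posterior is Normal; its mode equals its mean, the precision-weighted average.
Prior precision 1/σ₀² = 1/1 = 1; data precision n/σ² = 3/1 = 3.
μ̂ = (1·(-2) + 3·(31/30)) / (1 + 3) = 1.1/4 = 0.2750.

μ̂_MAP = 0.2750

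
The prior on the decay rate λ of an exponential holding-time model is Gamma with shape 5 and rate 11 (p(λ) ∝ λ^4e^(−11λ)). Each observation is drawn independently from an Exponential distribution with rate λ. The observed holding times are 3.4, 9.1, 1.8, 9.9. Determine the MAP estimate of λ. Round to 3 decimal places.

λ̂_MAP = 0.227

The Exponential(rate=λ) likelihood is ∝ λ^n e^(−λΣtᵢ). Here n = 4 and Σtᵢ = 3.4 + 9.1 + 1.8 + 9.9 = 24.2.
Posterior ∝ λ^4e^(−11λ) · λ^4e^(−24.2λ) = λ^8e^(−35.2λ), i.e. Gamma(9, 35.2).
Mode = (a−1)/b = 8/35.2 ≈ 0.227.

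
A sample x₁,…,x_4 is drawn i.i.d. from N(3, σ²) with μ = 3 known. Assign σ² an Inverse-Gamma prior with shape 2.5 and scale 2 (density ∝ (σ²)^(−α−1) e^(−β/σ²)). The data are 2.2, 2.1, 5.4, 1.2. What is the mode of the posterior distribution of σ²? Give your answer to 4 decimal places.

σ̂²_MAP = 1.3136

Sum of squared deviations about the known mean: SS = (2.2−3)² + (2.1−3)² + (5.4−3)² + (1.2−3)² = 10.45.
The Normal likelihood contributes (σ²)^(−n/2) exp(−SS/(2σ²)), so the posterior is Inverse-Gamma(α + n/2, β + SS/2) = Inverse-Gamma(4.5, 7.225).
The mode of Inverse-Gamma(a, b) is b/(a+1) = 7.225/5.5 ≈ 1.3136.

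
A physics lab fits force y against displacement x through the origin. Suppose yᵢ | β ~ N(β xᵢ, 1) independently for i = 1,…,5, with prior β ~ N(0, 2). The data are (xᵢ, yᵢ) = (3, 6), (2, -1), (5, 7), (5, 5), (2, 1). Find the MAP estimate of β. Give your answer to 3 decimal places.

β̂_MAP = 1.156

log p(β | y) = −Σ(yᵢ − βxᵢ)²/(2·1) − β²/(2·2) + const.
Setting the derivative to zero: Σxᵢ(yᵢ − βxᵢ)/1 − β/2 = 0, so β = Σxᵢyᵢ / (Σxᵢ² + σ²/τ²).
Σxᵢyᵢ = 3·6 + 2·(-1) + 5·7 + 5·5 + 2·1 = 78; Σxᵢ² = 67; σ²/τ² = 0.5.
β̂_MAP = 78 / (67 + 0.5) = 78/67.5 ≈ 1.156.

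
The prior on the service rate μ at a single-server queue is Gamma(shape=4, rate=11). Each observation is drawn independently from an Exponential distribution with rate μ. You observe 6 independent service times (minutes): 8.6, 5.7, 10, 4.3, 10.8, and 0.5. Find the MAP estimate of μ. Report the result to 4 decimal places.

The Exponential(rate=μ) likelihood is ∝ μ^n e^(−μΣtᵢ). Here n = 6 and Σtᵢ = 8.6 + 5.7 + 10 + 4.3 + 10.8 + 0.5 = 39.9.
Posterior ∝ μ^3e^(−11μ) · μ^6e^(−39.9μ) = μ^9e^(−50.9μ), i.e. Gamma(10, 50.9).
Mode = (a−1)/b = 9/50.9 ≈ 0.1768.

μ̂_MAP = 0.1768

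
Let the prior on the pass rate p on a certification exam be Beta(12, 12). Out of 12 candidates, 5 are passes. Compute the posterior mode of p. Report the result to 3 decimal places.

Prior: Beta(12, 12).
Data: 5 successes in 12 trials. The binomial likelihood contributes p^5(1−p)^7, so the posterior is Beta(12+5, 12+7) = Beta(17, 19).
For Beta(a, b) with a, b > 1 the mode is (a−1)/(a+b−2) = 16/34 ≈ 0.471.

p̂_MAP = 0.471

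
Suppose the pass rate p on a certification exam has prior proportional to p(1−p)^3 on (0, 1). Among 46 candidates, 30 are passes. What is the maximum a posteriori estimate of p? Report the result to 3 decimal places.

p̂_MAP = 0.620

The prior density ∝ p(1−p)^3 is the kernel of Beta(2, 4).
Data: 30 successes in 46 trials. The binomial likelihood contributes p^30(1−p)^16, so the posterior is Beta(2+30, 4+16) = Beta(32, 20).
For Beta(a, b) with a, b > 1 the mode is (a−1)/(a+b−2) = 31/50 ≈ 0.620.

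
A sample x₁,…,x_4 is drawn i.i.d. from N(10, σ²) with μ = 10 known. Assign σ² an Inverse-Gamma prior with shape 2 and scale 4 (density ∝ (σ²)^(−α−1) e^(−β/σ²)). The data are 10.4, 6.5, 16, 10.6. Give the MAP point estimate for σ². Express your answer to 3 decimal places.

σ̂²_MAP = 5.677

Sum of squared deviations about the known mean: SS = (10.4−10)² + (6.5−10)² + (16−10)² + (10.6−10)² = 48.77.
The Normal likelihood contributes (σ²)^(−n/2) exp(−SS/(2σ²)), so the posterior is Inverse-Gamma(α + n/2, β + SS/2) = Inverse-Gamma(4, 28.385).
The mode of Inverse-Gamma(a, b) is b/(a+1) = 28.385/5 ≈ 5.677.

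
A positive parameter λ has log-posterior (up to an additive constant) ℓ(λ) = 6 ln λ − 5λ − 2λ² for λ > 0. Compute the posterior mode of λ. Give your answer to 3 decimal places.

λ̂_MAP = 0.750

ℓ'(λ) = 6/λ − 5 − 4λ. Setting this to zero and multiplying by λ: 4λ² + 5λ − 6 = 0.
λ = (−5 + √(5² + 4·4·6)) / (2·4) = (−5 + √121) / 8 = (−5 + 11)/8 = 3/4.
ℓ''(λ) = −6/λ² − 4 < 0, confirming a maximum.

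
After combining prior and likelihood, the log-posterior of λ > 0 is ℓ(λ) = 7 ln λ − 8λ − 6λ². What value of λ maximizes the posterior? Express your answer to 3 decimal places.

λ̂_MAP = 0.500

ℓ'(λ) = 7/λ − 8 − 12λ. Setting this to zero and multiplying by λ: 12λ² + 8λ − 7 = 0.
λ = (−8 + √(8² + 4·12·7)) / (2·12) = (−8 + √400) / 24 = (−8 + 20)/24 = 1/2.
ℓ''(λ) = −7/λ² − 12 < 0, confirming a maximum.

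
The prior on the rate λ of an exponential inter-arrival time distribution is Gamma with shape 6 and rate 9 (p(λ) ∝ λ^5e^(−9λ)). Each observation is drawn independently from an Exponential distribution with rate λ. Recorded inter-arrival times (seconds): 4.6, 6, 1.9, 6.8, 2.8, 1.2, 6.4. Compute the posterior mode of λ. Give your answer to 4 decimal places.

λ̂_MAP = 0.3101

The Exponential(rate=λ) likelihood is ∝ λ^n e^(−λΣtᵢ). Here n = 7 and Σtᵢ = 4.6 + 6 + 1.9 + 6.8 + 2.8 + 1.2 + 6.4 = 29.7.
Posterior ∝ λ^5e^(−9λ) · λ^7e^(−29.7λ) = λ^12e^(−38.7λ), i.e. Gamma(13, 38.7).
Mode = (a−1)/b = 12/38.7 ≈ 0.3101.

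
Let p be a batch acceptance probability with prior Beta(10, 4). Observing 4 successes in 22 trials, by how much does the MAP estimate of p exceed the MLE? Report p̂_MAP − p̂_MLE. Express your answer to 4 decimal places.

Posterior is Beta(14, 22); MAP = (14−1)/(36−2) = 13/34 ≈ 0.38235.
MLE ignores the prior: p̂_MLE = k/n = 4/22 ≈ 0.18182.
Difference = 13/34 − 4/22 = 75/374 ≈ 0.2005.

MAP − MLE = 0.2005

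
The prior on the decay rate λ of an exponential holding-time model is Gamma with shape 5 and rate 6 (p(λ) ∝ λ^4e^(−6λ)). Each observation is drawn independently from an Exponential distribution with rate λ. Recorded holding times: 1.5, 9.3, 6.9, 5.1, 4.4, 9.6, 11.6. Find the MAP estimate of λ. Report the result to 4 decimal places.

λ̂_MAP = 0.2022

The Exponential(rate=λ) likelihood is ∝ λ^n e^(−λΣtᵢ). Here n = 7 and Σtᵢ = 1.5 + 9.3 + 6.9 + 5.1 + 4.4 + 9.6 + 11.6 = 48.4.
Posterior ∝ λ^4e^(−6λ) · λ^7e^(−48.4λ) = λ^11e^(−54.4λ), i.e. Gamma(12, 54.4).
Mode = (a−1)/b = 11/54.4 ≈ 0.2022.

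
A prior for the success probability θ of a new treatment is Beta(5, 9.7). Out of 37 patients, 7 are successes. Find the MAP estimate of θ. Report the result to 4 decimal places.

θ̂_MAP = 0.2213

Prior: Beta(5, 9.7).
Data: 7 successes in 37 trials. The binomial likelihood contributes θ^7(1−θ)^30, so the posterior is Beta(5+7, 9.7+30) = Beta(12, 39.7).
For Beta(a, b) with a, b > 1 the mode is (a−1)/(a+b−2) = 11/49.7 ≈ 0.2213.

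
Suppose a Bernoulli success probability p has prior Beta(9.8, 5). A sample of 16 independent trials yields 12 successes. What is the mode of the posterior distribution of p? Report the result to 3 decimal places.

p̂_MAP = 0.722

Prior: Beta(9.8, 5).
Data: 12 successes in 16 trials. The binomial likelihood contributes p^12(1−p)^4, so the posterior is Beta(9.8+12, 5+4) = Beta(21.8, 9).
For Beta(a, b) with a, b > 1 the mode is (a−1)/(a+b−2) = 20.8/28.8 ≈ 0.722.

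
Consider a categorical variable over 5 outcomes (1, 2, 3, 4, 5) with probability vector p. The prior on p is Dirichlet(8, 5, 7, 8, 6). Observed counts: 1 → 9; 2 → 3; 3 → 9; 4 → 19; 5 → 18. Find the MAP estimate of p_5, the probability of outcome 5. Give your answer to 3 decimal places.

The posterior is Dirichlet(αᵢ + nᵢ) = Dirichlet(17, 8, 16, 27, 24).
For a Dirichlet(a₁,…,a_K) with all aᵢ > 1, the mode has j-th component (aⱼ − 1)/(Σaᵢ − K).
Here Σaᵢ = 92 and K = 5, so p_5 = (24 − 1)/(92 − 5) = 23/87 ≈ 0.264.

MAP estimate: 0.264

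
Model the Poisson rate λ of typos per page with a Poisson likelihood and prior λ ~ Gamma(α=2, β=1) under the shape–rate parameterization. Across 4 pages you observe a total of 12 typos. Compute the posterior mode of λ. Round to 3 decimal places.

λ̂_MAP = 2.600

Σxᵢ = 12, n = 4.
Posterior ∝ λe^(−1λ) · λ^12e^(−4λ) = λ^13e^(−5λ), i.e. Gamma(shape=14, rate=5).
The mode of a Gamma(a, b) with a ≥ 1 (shape–rate) is (a−1)/b = 13/5 ≈ 2.600.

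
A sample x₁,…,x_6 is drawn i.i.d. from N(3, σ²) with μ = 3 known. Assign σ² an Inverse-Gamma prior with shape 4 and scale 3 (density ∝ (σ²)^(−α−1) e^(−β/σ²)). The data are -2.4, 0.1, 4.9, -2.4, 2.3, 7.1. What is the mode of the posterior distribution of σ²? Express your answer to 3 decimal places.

σ̂²_MAP = 5.853

Sum of squared deviations about the known mean: SS = (-2.4−3)² + (0.1−3)² + (4.9−3)² + (-2.4−3)² + (2.3−3)² + (7.1−3)² = 87.64.
The Normal likelihood contributes (σ²)^(−n/2) exp(−SS/(2σ²)), so the posterior is Inverse-Gamma(α + n/2, β + SS/2) = Inverse-Gamma(7, 46.82).
The mode of Inverse-Gamma(a, b) is b/(a+1) = 46.82/8 ≈ 5.853.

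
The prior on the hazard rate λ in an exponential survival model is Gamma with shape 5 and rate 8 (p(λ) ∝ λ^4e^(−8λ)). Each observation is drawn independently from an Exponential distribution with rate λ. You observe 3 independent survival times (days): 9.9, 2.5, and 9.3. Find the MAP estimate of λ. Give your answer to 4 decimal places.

λ̂_MAP = 0.2357

The Exponential(rate=λ) likelihood is ∝ λ^n e^(−λΣtᵢ). Here n = 3 and Σtᵢ = 9.9 + 2.5 + 9.3 = 21.7.
Posterior ∝ λ^4e^(−8λ) · λ^3e^(−21.7λ) = λ^7e^(−29.7λ), i.e. Gamma(8, 29.7).
Mode = (a−1)/b = 7/29.7 ≈ 0.2357.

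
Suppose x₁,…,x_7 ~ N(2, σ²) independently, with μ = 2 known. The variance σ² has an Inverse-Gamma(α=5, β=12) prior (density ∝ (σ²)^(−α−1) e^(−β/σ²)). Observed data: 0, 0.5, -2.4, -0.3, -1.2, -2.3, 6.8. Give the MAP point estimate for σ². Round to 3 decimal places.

σ̂²_MAP = 5.614

Sum of squared deviations about the known mean: SS = (0−2)² + (0.5−2)² + (-2.4−2)² + (-0.3−2)² + (-1.2−2)² + (-2.3−2)² + (6.8−2)² = 82.67.
The Normal likelihood contributes (σ²)^(−n/2) exp(−SS/(2σ²)), so the posterior is Inverse-Gamma(α + n/2, β + SS/2) = Inverse-Gamma(8.5, 53.335).
The mode of Inverse-Gamma(a, b) is b/(a+1) = 53.335/9.5 ≈ 5.614.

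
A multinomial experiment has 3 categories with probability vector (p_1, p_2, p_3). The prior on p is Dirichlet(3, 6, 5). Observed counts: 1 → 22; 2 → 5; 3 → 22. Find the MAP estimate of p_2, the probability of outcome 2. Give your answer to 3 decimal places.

MAP estimate: 0.167

The posterior is Dirichlet(αᵢ + nᵢ) = Dirichlet(25, 11, 27).
For a Dirichlet(a₁,…,a_K) with all aᵢ > 1, the mode has j-th component (aⱼ − 1)/(Σaᵢ − K).
Here Σaᵢ = 63 and K = 3, so p_2 = (11 − 1)/(63 − 3) = 10/60 ≈ 0.167.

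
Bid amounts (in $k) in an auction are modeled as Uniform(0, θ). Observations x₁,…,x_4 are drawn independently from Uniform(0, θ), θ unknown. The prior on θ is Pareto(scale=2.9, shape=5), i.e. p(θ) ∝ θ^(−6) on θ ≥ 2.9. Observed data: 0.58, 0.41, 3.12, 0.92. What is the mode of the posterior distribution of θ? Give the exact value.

θ̂_MAP = 3.12

The Uniform(0, θ) likelihood is θ^(−n) for θ ≥ max(xᵢ), zero otherwise. Here max(xᵢ) = 3.12.
Posterior ∝ θ^(−6) · θ^(−4) = θ^(−10) on θ ≥ max(2.9, 3.12) = 3.12.
This density is strictly decreasing in θ, so the posterior mode lies at the lower boundary of the support.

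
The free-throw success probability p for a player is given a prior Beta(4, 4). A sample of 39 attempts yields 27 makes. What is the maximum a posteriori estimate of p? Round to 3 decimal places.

p̂_MAP = 0.667

Prior: Beta(4, 4).
Data: 27 successes in 39 trials. The binomial likelihood contributes p^27(1−p)^12, so the posterior is Beta(4+27, 4+12) = Beta(31, 16).
For Beta(a, b) with a, b > 1 the mode is (a−1)/(a+b−2) = 30/45 ≈ 0.667.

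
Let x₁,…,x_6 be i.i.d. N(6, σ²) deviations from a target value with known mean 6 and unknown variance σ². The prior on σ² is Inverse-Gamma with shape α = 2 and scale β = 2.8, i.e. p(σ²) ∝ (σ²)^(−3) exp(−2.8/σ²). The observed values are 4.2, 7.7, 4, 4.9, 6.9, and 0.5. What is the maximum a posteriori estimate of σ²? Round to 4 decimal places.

Sum of squared deviations about the known mean: SS = (4.2−6)² + (7.7−6)² + (4−6)² + (4.9−6)² + (6.9−6)² + (0.5−6)² = 42.4.
The Normal likelihood contributes (σ²)^(−n/2) exp(−SS/(2σ²)), so the posterior is Inverse-Gamma(α + n/2, β + SS/2) = Inverse-Gamma(5, 24).
The mode of Inverse-Gamma(a, b) is b/(a+1) = 24/6 ≈ 4.0000.

σ̂²_MAP = 4.0000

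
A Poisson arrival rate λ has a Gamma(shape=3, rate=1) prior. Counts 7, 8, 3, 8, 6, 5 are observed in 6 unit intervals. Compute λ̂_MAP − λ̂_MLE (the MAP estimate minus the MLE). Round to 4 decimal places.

Σxᵢ = 37. Posterior is Gamma(40, 7); MAP = (40−1)/7 = 39/7 ≈ 5.57143.
MLE = x̄ = 37/6 ≈ 6.16667.
Difference = 39/7 − 37/6 = -25/42 ≈ -0.5952.

MAP − MLE = -0.5952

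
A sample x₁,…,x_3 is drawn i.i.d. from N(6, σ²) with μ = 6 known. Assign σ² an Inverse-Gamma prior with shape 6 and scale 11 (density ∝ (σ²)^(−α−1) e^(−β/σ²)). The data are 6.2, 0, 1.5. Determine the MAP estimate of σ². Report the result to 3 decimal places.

Sum of squared deviations about the known mean: SS = (6.2−6)² + (0−6)² + (1.5−6)² = 56.29.
The Normal likelihood contributes (σ²)^(−n/2) exp(−SS/(2σ²)), so the posterior is Inverse-Gamma(α + n/2, β + SS/2) = Inverse-Gamma(7.5, 39.145).
The mode of Inverse-Gamma(a, b) is b/(a+1) = 39.145/8.5 ≈ 4.605.

σ̂²_MAP = 4.605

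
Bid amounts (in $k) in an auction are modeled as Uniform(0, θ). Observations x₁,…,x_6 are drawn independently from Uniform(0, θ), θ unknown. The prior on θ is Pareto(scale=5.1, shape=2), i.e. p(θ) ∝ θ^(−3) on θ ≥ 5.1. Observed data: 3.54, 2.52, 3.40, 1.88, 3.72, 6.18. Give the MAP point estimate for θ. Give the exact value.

The Uniform(0, θ) likelihood is θ^(−n) for θ ≥ max(xᵢ), zero otherwise. Here max(xᵢ) = 6.18.
Posterior ∝ θ^(−3) · θ^(−6) = θ^(−9) on θ ≥ max(5.1, 6.18) = 6.18.
This density is strictly decreasing in θ, so the posterior mode lies at the lower boundary of the support.

θ̂_MAP = 6.18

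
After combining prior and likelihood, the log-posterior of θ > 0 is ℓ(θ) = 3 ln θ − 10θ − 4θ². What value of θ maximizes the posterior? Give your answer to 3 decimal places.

ℓ'(θ) = 3/θ − 10 − 8θ. Setting this to zero and multiplying by θ: 8θ² + 10θ − 3 = 0.
θ = (−10 + √(10² + 4·8·3)) / (2·8) = (−10 + √196) / 16 = (−10 + 14)/16 = 1/4.
ℓ''(θ) = −3/θ² − 8 < 0, confirming a maximum.

θ̂_MAP = 0.250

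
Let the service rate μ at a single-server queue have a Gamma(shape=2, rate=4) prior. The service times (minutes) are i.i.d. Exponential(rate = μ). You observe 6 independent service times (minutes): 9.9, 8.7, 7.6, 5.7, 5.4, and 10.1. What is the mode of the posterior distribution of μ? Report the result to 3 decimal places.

μ̂_MAP = 0.136

The Exponential(rate=μ) likelihood is ∝ μ^n e^(−μΣtᵢ). Here n = 6 and Σtᵢ = 9.9 + 8.7 + 7.6 + 5.7 + 5.4 + 10.1 = 47.4.
Posterior ∝ μe^(−4μ) · μ^6e^(−47.4μ) = μ^7e^(−51.4μ), i.e. Gamma(8, 51.4).
Mode = (a−1)/b = 7/51.4 ≈ 0.136.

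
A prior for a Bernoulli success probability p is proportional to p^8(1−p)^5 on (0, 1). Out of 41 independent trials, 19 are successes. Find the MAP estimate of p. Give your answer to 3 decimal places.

p̂_MAP = 0.500

The prior density ∝ p^8(1−p)^5 is the kernel of Beta(9, 6).
Data: 19 successes in 41 trials. The binomial likelihood contributes p^19(1−p)^22, so the posterior is Beta(9+19, 6+22) = Beta(28, 28).
For Beta(a, b) with a, b > 1 the mode is (a−1)/(a+b−2) = 27/54 ≈ 0.500.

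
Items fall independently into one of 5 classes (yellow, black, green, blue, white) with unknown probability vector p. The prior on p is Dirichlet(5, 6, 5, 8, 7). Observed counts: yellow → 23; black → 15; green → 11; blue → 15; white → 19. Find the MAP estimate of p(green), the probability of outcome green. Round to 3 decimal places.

The posterior is Dirichlet(αᵢ + nᵢ) = Dirichlet(28, 21, 16, 23, 26).
For a Dirichlet(a₁,…,a_K) with all aᵢ > 1, the mode has j-th component (aⱼ − 1)/(Σaᵢ − K).
Here Σaᵢ = 114 and K = 5, so p(green) = (16 − 1)/(114 − 5) = 15/109 ≈ 0.138.

MAP estimate of p(green) = 0.138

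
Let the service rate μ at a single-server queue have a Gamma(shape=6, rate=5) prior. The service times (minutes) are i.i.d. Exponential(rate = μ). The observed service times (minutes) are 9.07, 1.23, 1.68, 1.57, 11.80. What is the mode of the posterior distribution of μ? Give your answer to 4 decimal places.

The Exponential(rate=μ) likelihood is ∝ μ^n e^(−μΣtᵢ). Here n = 5 and Σtᵢ = 9.07 + 1.23 + 1.68 + 1.57 + 11.80 = 25.35.
Posterior ∝ μ^5e^(−5μ) · μ^5e^(−25.35μ) = μ^10e^(−30.35μ), i.e. Gamma(11, 30.35).
Mode = (a−1)/b = 10/30.35 ≈ 0.3295.

μ̂_MAP = 0.3295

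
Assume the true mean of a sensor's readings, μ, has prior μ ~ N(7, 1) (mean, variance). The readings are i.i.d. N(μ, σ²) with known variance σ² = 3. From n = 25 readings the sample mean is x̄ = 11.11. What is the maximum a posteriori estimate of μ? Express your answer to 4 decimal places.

n = 25, x̄ = 11.11.
For a Normal prior and Normal likelihood with known variance, the posterior is Normal; its mode equals its mean, the precision-weighted average.
Prior precision 1/σ₀² = 1/1 = 1; data precision n/σ² = 25/3.
μ̂ = (1·7 + (25/3)·11.11) / (1 + 25/3) = (1195/12)/(28/3) = 1195/112 ≈ 10.6696.

μ̂_MAP = 10.6696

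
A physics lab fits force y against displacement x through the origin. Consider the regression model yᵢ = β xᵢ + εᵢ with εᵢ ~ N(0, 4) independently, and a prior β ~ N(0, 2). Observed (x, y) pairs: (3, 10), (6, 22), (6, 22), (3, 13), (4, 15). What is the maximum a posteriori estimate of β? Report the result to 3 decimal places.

β̂_MAP = 3.639

log p(β | y) = −Σ(yᵢ − βxᵢ)²/(2·4) − β²/(2·2) + const.
Setting the derivative to zero: Σxᵢ(yᵢ − βxᵢ)/4 − β/2 = 0, so β = Σxᵢyᵢ / (Σxᵢ² + σ²/τ²).
Σxᵢyᵢ = 3·10 + 6·22 + 6·22 + 3·13 + 4·15 = 393; Σxᵢ² = 106; σ²/τ² = 2.
β̂_MAP = 393 / (106 + 2) = 393/108 ≈ 3.639.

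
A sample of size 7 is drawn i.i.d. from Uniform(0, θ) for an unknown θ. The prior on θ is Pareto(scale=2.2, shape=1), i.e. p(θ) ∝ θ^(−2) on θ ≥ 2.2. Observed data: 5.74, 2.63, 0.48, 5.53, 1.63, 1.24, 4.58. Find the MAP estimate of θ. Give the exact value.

The Uniform(0, θ) likelihood is θ^(−n) for θ ≥ max(xᵢ), zero otherwise. Here max(xᵢ) = 5.74.
Posterior ∝ θ^(−2) · θ^(−7) = θ^(−9) on θ ≥ max(2.2, 5.74) = 5.74.
This density is strictly decreasing in θ, so the posterior mode lies at the lower boundary of the support.

θ̂_MAP = 5.74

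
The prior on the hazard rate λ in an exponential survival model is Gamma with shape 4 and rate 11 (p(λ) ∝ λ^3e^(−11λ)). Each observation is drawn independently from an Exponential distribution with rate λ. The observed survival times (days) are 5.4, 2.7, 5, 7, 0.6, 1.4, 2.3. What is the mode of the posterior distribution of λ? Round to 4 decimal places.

λ̂_MAP = 0.2825

The Exponential(rate=λ) likelihood is ∝ λ^n e^(−λΣtᵢ). Here n = 7 and Σtᵢ = 5.4 + 2.7 + 5 + 7 + 0.6 + 1.4 + 2.3 = 24.4.
Posterior ∝ λ^3e^(−11λ) · λ^7e^(−24.4λ) = λ^10e^(−35.4λ), i.e. Gamma(11, 35.4).
Mode = (a−1)/b = 10/35.4 ≈ 0.2825.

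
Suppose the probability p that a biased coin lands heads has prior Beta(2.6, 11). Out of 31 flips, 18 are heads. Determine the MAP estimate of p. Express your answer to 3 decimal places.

Prior: Beta(2.6, 11).
Data: 18 successes in 31 trials. The binomial likelihood contributes p^18(1−p)^13, so the posterior is Beta(2.6+18, 11+13) = Beta(20.6, 24).
For Beta(a, b) with a, b > 1 the mode is (a−1)/(a+b−2) = 19.6/42.6 ≈ 0.460.

p̂_MAP = 0.460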